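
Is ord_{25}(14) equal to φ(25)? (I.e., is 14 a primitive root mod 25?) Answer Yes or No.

No

φ(25) = φ(5^2) = 5·(5−1) = 20 = 2^2 · 5.
An element g generates (Z/25Z)^× iff g^(20/q) ≢ 1 (mod 25) for each prime q ∈ {2, 5}.
14^10 ≡ 1 (mod 25)  [q = 2: ≡ 1 ✗]
14^4 ≡ 16 (mod 25)  [q = 5: ≢ 1 ✓]
The check at q = 2 fails, so 14 generates a proper subgroup.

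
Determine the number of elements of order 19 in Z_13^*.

0

φ(13) = 13 − 1 = 12 = 2^2 · 3.
(Z/13Z)^× is cyclic (|G| = 12); a cyclic group of order m has exactly φ(d) elements of each order d | m, and none otherwise.
19 does not divide 12, so no element of (Z/13Z)^× has order 19.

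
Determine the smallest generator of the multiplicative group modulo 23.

φ(23) = 23 − 1 = 22 = 2 · 11.
g is a primitive root iff g^(22/q) ≢ 1 (mod 23) for each prime q ∈ {2, 11}.
g = 2: 2^11 ≡ 1 — hits 1, so not a primitive root.
g = 3: 3^11 ≡ 1 — hits 1, so not a primitive root.
g = 4: 4^11 ≡ 1 — hits 1, so not a primitive root.
g = 5: 5^11 ≡ 22; 5^2 ≡ 2 — none is 1, so 5 is a primitive root.
The smallest primitive root modulo 23 is 5.

5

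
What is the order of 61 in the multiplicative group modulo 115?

22

By Lagrange's theorem, ord_115(61) divides φ(115) = φ(5·23) = (5−1)·(23−1) = 4·22 = 88 = 2^3 · 11.
Divisors of 88: 1, 2, 4, 8, 11, 22, 44, 88.
Test each divisor d:
61^1 ≡ 61 (mod 115)
61^2 ≡ 41 (mod 115)
61^4 ≡ 71 (mod 115)
61^8 ≡ 96 (mod 115)
61^11 ≡ 91 (mod 115)
61^22 ≡ 1 (mod 115) ✓
Therefore the multiplicative order of 61 modulo 115 is 22.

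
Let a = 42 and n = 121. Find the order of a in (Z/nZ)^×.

55

The order of 42 must divide φ(121) = φ(11^2) = 11·(11−1) = 110 = 2 · 5 · 11.
Divisors of 110: 1, 2, 5, 10, 11, 22, 55, 110.
Check 42^d mod 121 for each divisor in increasing order:
42^1 ≡ 42 (mod 121)
42^2 ≡ 70 (mod 121)
42^5 ≡ 100 (mod 121)
42^10 ≡ 78 (mod 121)
42^11 ≡ 9 (mod 121)
42^22 ≡ 81 (mod 121)
42^55 ≡ 1 (mod 121) ✓
The smallest such exponent is 55, so the order of 42 is 55.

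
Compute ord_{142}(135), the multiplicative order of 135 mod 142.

By Lagrange's theorem, ord_142(135) divides φ(142) = φ(2)·φ(71) = 1·70 = 70 = 2 · 5 · 7.
Divisors of 70: 1, 2, 5, 7, 10, 14, 35, 70.
Evaluate successive powers at the divisors of 70:
135^1 ≡ 135 (mod 142)
135^2 ≡ 49 (mod 142)
135^5 ≡ 91 (mod 142)
135^7 ≡ 57 (mod 142)
135^10 ≡ 45 (mod 142)
135^14 ≡ 125 (mod 142)
135^35 ≡ 1 (mod 142) ✓
Hence ord(135) = 35.

35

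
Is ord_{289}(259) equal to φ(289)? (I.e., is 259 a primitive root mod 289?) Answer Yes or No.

φ(289) = φ(17^2) = 17·(17−1) = 272 = 2^4 · 17.
259 is a primitive root mod 289 iff 259^(φ(289)/q) ≢ 1 for every prime q | φ(289), i.e. q ∈ {2, 17}.
259^136 ≡ 1 (mod 289)  [q = 2: ≡ 1 ✗]
259^16 ≡ 18 (mod 289)  [q = 17: ≢ 1 ✓]
259^136 ≡ 1 shows ord(259) | 136, strictly less than φ(289); not a primitive root.

No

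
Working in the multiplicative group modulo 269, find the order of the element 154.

By Lagrange's theorem, ord_269(154) divides φ(269) = 269 − 1 = 268 = 2^2 · 67.
Divisors of 268: 1, 2, 4, 67, 134, 268.
Check 154^d mod 269 for each divisor in increasing order:
154^1 ≡ 154
154^2 ≡ 44
154^4 ≡ 53
154^67 ≡ 268
154^134 ≡ 1
So ord_269(154) = 134.

134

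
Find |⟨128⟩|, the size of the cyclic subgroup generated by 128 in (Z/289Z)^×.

ord(128) | φ(289) = φ(17^2) = 17·(17−1) = 272 = 2^4 · 17.
Divisors of 272: 1, 2, 4, 8, 16, 17, 34, 68, 136, 272.
Test each divisor d:
128^1 ≡ 128 (mod 289)
128^2 ≡ 200 (mod 289)
128^4 ≡ 118 (mod 289)
128^8 ≡ 52 (mod 289)
128^16 ≡ 103 (mod 289)
128^17 ≡ 179 (mod 289)
128^34 ≡ 251 (mod 289)
128^68 ≡ 288 (mod 289)
128^136 ≡ 1 (mod 289) ✓
Therefore the multiplicative order of 128 modulo 289 is 136.

136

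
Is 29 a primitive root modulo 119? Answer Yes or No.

No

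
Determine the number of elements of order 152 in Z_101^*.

0

φ(101) = 101 − 1 = 100 = 2^2 · 5^2.
(Z/101Z)^× is cyclic (|G| = 100); a cyclic group of order m has exactly φ(d) elements of each order d | m, and none otherwise.
152 does not divide 100, so no element of (Z/101Z)^× has order 152.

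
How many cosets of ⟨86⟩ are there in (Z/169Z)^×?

3

ord(86) | φ(169) = φ(13^2) = 13·(13−1) = 156 = 2^2 · 3 · 13.
Divisors of 156: 1, 2, 3, 4, 6, 12, 13, 26, 39, 52, 78, 156.
Compute 86^d (mod 169) for the divisors d until we hit 1:
86^1 ≡ 86 (mod 169)
86^2 ≡ 129 (mod 169)
86^3 ≡ 109 (mod 169)
86^4 ≡ 79 (mod 169)
86^6 ≡ 51 (mod 169)
86^12 ≡ 66 (mod 169)
86^13 ≡ 99 (mod 169)
86^26 ≡ 168 (mod 169)
86^39 ≡ 70 (mod 169)
86^52 ≡ 1 (mod 169) ✓
The order of 86 is 52, so the subgroup it generates has 52 elements.
[(Z/169Z)^× : ⟨86⟩] = 156/52 = 3.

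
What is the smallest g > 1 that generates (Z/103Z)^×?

5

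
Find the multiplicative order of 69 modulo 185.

36

The order of 69 must divide φ(185) = φ(5·37) = (5−1)·(37−1) = 4·36 = 144 = 2^4 · 3^2.
Divisors of 144: 1, 2, 3, 4, 6, 8, 9, 12, 16, 18, 24, 36, 48, 72, 144.
Test each divisor d:
69^1 ≡ 69 (mod 185)
69^2 ≡ 136 (mod 185)
69^3 ≡ 134 (mod 185)
69^4 ≡ 181 (mod 185)
69^6 ≡ 11 (mod 185)
69^8 ≡ 16 (mod 185)
69^9 ≡ 179 (mod 185)
69^12 ≡ 121 (mod 185)
69^16 ≡ 71 (mod 185)
69^18 ≡ 36 (mod 185)
69^24 ≡ 26 (mod 185)
69^36 ≡ 1 (mod 185) ✓
So ord_185(69) = 36.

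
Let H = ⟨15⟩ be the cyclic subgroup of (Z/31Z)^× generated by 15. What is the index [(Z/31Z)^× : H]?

The order of 15 must divide φ(31) = 31 − 1 = 30 = 2 · 3 · 5.
Divisors of 30: 1, 2, 3, 5, 6, 10, 15, 30.
Evaluate successive powers at the divisors of 30:
15^1 ≡ 15
15^2 ≡ 8
15^3 ≡ 27
15^5 ≡ 30
15^6 ≡ 16
15^10 ≡ 1
Thus |⟨15⟩| = ord(15) = 10.
[(Z/31Z)^× : ⟨15⟩] = 30/10 = 3.

3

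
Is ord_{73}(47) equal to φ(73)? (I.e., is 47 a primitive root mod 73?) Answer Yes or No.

Yes

φ(73) = 73 − 1 = 72 = 2^3 · 3^2.
It suffices to check that the order of 47 is not a proper divisor of 72: compute 47^(72/q) for q ∈ {2, 3}.
47^36 ≡ 72 (mod 73)  [q = 2: ≢ 1 ✓]
47^24 ≡ 8 (mod 73)  [q = 3: ≢ 1 ✓]
All checks pass, so 47 has order 72 and is a primitive root modulo 73.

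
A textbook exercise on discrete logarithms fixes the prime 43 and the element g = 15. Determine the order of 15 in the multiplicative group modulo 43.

21

Since 15 ∈ (Z/43Z)^×, its order divides φ(43) = 43 − 1 = 42 = 2 · 3 · 7.
Divisors of 42: 1, 2, 3, 6, 7, 14, 21, 42.
Check 15^d mod 43 for each divisor in increasing order:
15^1 ≡ 15 (mod 43)
15^2 ≡ 10 (mod 43)
15^3 ≡ 21 (mod 43)
15^6 ≡ 11 (mod 43)
15^7 ≡ 36 (mod 43)
15^14 ≡ 6 (mod 43)
15^21 ≡ 1 (mod 43) ✓
So ord_43(15) = 21.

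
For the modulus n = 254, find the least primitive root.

φ(254) = φ(2)·φ(127) = 1·126 = 126 = 2 · 3^2 · 7.
Test candidates g = 2, 3, … against the prime factors q ∈ {2, 3, 7} of φ(254): g is a generator iff g^(126/q) ≢ 1 for every such q.
g = 2: gcd(2, 254) = 2 > 1, not a unit — skip.
g = 3: 3^63 ≡ 253; 3^42 ≡ 107; 3^18 ≡ 131 — none is 1, so 3 is a primitive root.
The smallest primitive root modulo 254 is 3.

3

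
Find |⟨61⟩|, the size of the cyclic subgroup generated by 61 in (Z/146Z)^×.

36

By Lagrange's theorem, ord_146(61) divides φ(146) = φ(2)·φ(73) = 1·72 = 72 = 2^3 · 3^2.
Divisors of 72: 1, 2, 3, 4, 6, 8, 9, 12, 18, 24, 36, 72.
Check 61^d mod 146 for each divisor in increasing order:
61^1 ≡ 61
61^2 ≡ 71
61^3 ≡ 97
61^4 ≡ 77
61^6 ≡ 65
61^8 ≡ 89
61^9 ≡ 27
61^12 ≡ 137
61^18 ≡ 145
61^24 ≡ 81
61^36 ≡ 1
The smallest such exponent is 36, so the order of 61 is 36.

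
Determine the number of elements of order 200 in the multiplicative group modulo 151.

0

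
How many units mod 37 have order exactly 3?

2

φ(37) = 37 − 1 = 36 = 2^2 · 3^2.
(Z/37Z)^× is cyclic (|G| = 36); a cyclic group of order m has exactly φ(d) elements of each order d | m, and none otherwise.
3 | 36, and φ(3) = 3 − 1 = 2.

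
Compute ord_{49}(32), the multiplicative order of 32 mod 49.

21

By Lagrange's theorem, ord_49(32) divides φ(49) = φ(7^2) = 7·(7−1) = 42 = 2 · 3 · 7.
Divisors of 42: 1, 2, 3, 6, 7, 14, 21, 42.
Check 32^d mod 49 for each divisor in increasing order:
32^1 ≡ 32
32^2 ≡ 44
32^3 ≡ 36
32^6 ≡ 22
32^7 ≡ 18
32^14 ≡ 30
32^21 ≡ 1
So ord_49(32) = 21.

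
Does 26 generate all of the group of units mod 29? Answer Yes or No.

Yes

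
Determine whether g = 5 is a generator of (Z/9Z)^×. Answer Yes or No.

Yes

φ(9) = φ(3^2) = 3·(3−1) = 6 = 2 · 3.
Test 5^(6/q) mod 9 for each prime factor q of 6:
5^3 ≡ 8 (mod 9)  [q = 2: ≢ 1 ✓]
5^2 ≡ 7 (mod 9)  [q = 3: ≢ 1 ✓]
All checks pass, so 5 has order 6 and is a primitive root modulo 9.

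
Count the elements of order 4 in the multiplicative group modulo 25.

2

φ(25) = φ(5^2) = 5·(5−1) = 20 = 2^2 · 5.
In a cyclic group of order 20, there are φ(d) elements of order d for each divisor d of 20, and zero for non-divisors.
4 = 2^2 divides 20, and φ(4) = 2.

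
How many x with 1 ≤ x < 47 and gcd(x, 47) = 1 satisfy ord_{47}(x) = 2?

1

φ(47) = 47 − 1 = 46 = 2 · 23.
(Z/47Z)^× is cyclic (|G| = 46); a cyclic group of order m has exactly φ(d) elements of each order d | m, and none otherwise.
2 | 46, and φ(2) = 2 − 1 = 1.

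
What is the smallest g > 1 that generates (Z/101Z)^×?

2

φ(101) = 101 − 1 = 100 = 2^2 · 5^2.
g is a primitive root iff g^(100/q) ≢ 1 (mod 101) for each prime q ∈ {2, 5}.
g = 2: 2^50 ≡ 100; 2^20 ≡ 95 — none is 1, so 2 is a primitive root.
The smallest primitive root modulo 101 is 2.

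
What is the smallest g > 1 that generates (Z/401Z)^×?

3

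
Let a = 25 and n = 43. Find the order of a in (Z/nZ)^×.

The order of 25 must divide φ(43) = 43 − 1 = 42 = 2 · 3 · 7.
Divisors of 42: 1, 2, 3, 6, 7, 14, 21, 42.
Evaluate successive powers at the divisors of 42:
25^1 ≡ 25 (mod 43)
25^2 ≡ 23 (mod 43)
25^3 ≡ 16 (mod 43)
25^6 ≡ 41 (mod 43)
25^7 ≡ 36 (mod 43)
25^14 ≡ 6 (mod 43)
25^21 ≡ 1 (mod 43) ✓
Therefore the multiplicative order of 25 modulo 43 is 21.

21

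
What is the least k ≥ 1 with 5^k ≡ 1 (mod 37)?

ord(5) | φ(37) = 37 − 1 = 36 = 2^2 · 3^2.
Divisors of 36: 1, 2, 3, 4, 6, 9, 12, 18, 36.
Check 5^d mod 37 for each divisor in increasing order:
5^1 ≡ 5 (mod 37)
5^2 ≡ 25 (mod 37)
5^3 ≡ 14 (mod 37)
5^4 ≡ 33 (mod 37)
5^6 ≡ 11 (mod 37)
5^9 ≡ 6 (mod 37)
5^12 ≡ 10 (mod 37)
5^18 ≡ 36 (mod 37)
5^36 ≡ 1 (mod 37) ✓
So ord_37(5) = 36.

36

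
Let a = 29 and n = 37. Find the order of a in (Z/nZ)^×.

ord(29) | φ(37) = 37 − 1 = 36 = 2^2 · 3^2.
Divisors of 36: 1, 2, 3, 4, 6, 9, 12, 18, 36.
Evaluate successive powers at the divisors of 36:
29^1 ≡ 29 (mod 37)
29^2 ≡ 27 (mod 37)
29^3 ≡ 6 (mod 37)
29^4 ≡ 26 (mod 37)
29^6 ≡ 36 (mod 37)
29^9 ≡ 31 (mod 37)
29^12 ≡ 1 (mod 37) ✓
The smallest such exponent is 12, so the order of 29 is 12.

12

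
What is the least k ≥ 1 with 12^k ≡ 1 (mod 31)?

30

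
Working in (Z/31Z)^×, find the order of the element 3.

30

The order of 3 must divide φ(31) = 31 − 1 = 30 = 2 · 3 · 5.
Divisors of 30: 1, 2, 3, 5, 6, 10, 15, 30.
Test each divisor d:
3^1 ≡ 3 (mod 31)
3^2 ≡ 9 (mod 31)
3^3 ≡ 27 (mod 31)
3^5 ≡ 26 (mod 31)
3^6 ≡ 16 (mod 31)
3^10 ≡ 25 (mod 31)
3^15 ≡ 30 (mod 31)
3^30 ≡ 1 (mod 31) ✓
So ord_31(3) = 30.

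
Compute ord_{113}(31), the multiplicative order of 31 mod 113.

Since 31 ∈ (Z/113Z)^×, its order divides φ(113) = 113 − 1 = 112 = 2^4 · 7.
Divisors of 112: 1, 2, 4, 7, 8, 14, 16, 28, 56, 112.
Compute 31^d (mod 113) for the divisors d until we hit 1:
31^1 ≡ 31 (mod 113)
31^2 ≡ 57 (mod 113)
31^4 ≡ 85 (mod 113)
31^7 ≡ 18 (mod 113)
31^8 ≡ 106 (mod 113)
31^14 ≡ 98 (mod 113)
31^16 ≡ 49 (mod 113)
31^28 ≡ 112 (mod 113)
31^56 ≡ 1 (mod 113) ✓
So ord_113(31) = 56.

56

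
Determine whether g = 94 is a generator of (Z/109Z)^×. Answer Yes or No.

φ(109) = 109 − 1 = 108 = 2^2 · 3^3.
94 is a primitive root mod 109 iff 94^(φ(109)/q) ≢ 1 for every prime q | φ(109), i.e. q ∈ {2, 3}.
94^54 ≡ 1 (mod 109)  [q = 2: ≡ 1 ✗]
94^36 ≡ 45 (mod 109)  [q = 3: ≢ 1 ✓]
The check at q = 2 fails, so 94 generates a proper subgroup.

No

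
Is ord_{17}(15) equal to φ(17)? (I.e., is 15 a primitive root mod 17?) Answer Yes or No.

φ(17) = 17 − 1 = 16 = 2^4.
An element g generates (Z/17Z)^× iff g^(16/q) ≢ 1 (mod 17) for each prime q ∈ {2}.
15^8 ≡ 1 (mod 17)  [q = 2: ≡ 1 ✗]
The check at q = 2 fails, so 15 generates a proper subgroup.

No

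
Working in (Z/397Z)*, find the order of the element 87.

198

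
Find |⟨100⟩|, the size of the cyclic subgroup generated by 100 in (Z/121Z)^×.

11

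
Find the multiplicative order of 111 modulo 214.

53

Since 111 ∈ (Z/214Z)^×, its order divides φ(214) = φ(2)·φ(107) = 1·106 = 106 = 2 · 53.
Divisors of 106: 1, 2, 53, 106.
Check 111^d mod 214 for each divisor in increasing order:
111^1 ≡ 111
111^2 ≡ 123
111^53 ≡ 1
Therefore the multiplicative order of 111 modulo 214 is 53.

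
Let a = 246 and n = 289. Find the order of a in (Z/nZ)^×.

ord(246) | φ(289) = φ(17^2) = 17·(17−1) = 272 = 2^4 · 17.
Divisors of 272: 1, 2, 4, 8, 16, 17, 34, 68, 136, 272.
Test each divisor d:
246^1 ≡ 246
246^2 ≡ 115
246^4 ≡ 220
246^8 ≡ 137
246^16 ≡ 273
246^17 ≡ 110
246^34 ≡ 251
246^68 ≡ 288
246^136 ≡ 1
So ord_289(246) = 136.

136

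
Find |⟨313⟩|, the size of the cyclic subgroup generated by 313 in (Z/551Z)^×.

63

The order of 313 must divide φ(551) = φ(19·29) = (19−1)·(29−1) = 18·28 = 504 = 2^3 · 3^2 · 7.
Divisors of 504: 1, 2, 3, 4, 6, 7, 8, 9, 12, 14, 18, 21, 24, 28, 36, 42, 56, 63, 72, 84, 126, 168, 252, 504.
Compute 313^d (mod 551) for the divisors d until we hit 1:
313^1 ≡ 313
313^2 ≡ 442
313^3 ≡ 45
313^4 ≡ 310
313^6 ≡ 372
313^7 ≡ 175
313^8 ≡ 226
313^9 ≡ 210
313^12 ≡ 83
313^14 ≡ 320
313^18 ≡ 20
313^21 ≡ 349
313^24 ≡ 277
313^28 ≡ 465
313^36 ≡ 400
313^42 ≡ 30
313^56 ≡ 233
313^63 ≡ 1
So ord_551(313) = 63.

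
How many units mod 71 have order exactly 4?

0

φ(71) = 71 − 1 = 70 = 2 · 5 · 7.
(Z/71Z)^× is cyclic (|G| = 70); a cyclic group of order m has exactly φ(d) elements of each order d | m, and none otherwise.
Here 70 is not a multiple of 4, so there are no elements of order 4.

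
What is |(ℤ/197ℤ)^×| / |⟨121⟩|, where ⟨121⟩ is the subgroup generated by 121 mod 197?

2

By Lagrange's theorem, ord_197(121) divides φ(197) = 197 − 1 = 196 = 2^2 · 7^2.
Divisors of 196: 1, 2, 4, 7, 14, 28, 49, 98, 196.
Compute 121^d (mod 197) for the divisors d until we hit 1:
121^1 ≡ 121
121^2 ≡ 63
121^4 ≡ 29
121^7 ≡ 33
121^14 ≡ 104
121^28 ≡ 178
121^49 ≡ 196
121^98 ≡ 1
The order of 121 is 98, so the subgroup it generates has 98 elements.
[(Z/197Z)^× : ⟨121⟩] = 196/98 = 2.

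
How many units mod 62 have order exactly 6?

2

φ(62) = φ(2)·φ(31) = 1·30 = 30 = 2 · 3 · 5.
In a cyclic group of order 30, there are φ(d) elements of order d for each divisor d of 30, and zero for non-divisors.
6 = 2 · 3 divides 30, and φ(6) = 2.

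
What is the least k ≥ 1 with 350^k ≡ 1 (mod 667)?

308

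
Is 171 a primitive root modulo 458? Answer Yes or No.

No

φ(458) = φ(2)·φ(229) = 1·228 = 228 = 2^2 · 3 · 19.
It suffices to check that the order of 171 is not a proper divisor of 228: compute 171^(228/q) for q ∈ {2, 3, 19}.
171^114 ≡ 1 (mod 458)  [q = 2: ≡ 1 ✗]
171^76 ≡ 363 (mod 458)  [q = 3: ≢ 1 ✓]
171^12 ≡ 27 (mod 458)  [q = 19: ≢ 1 ✓]
Since 171^114 ≡ 1, the order of 171 divides 114 < 228, so 171 is not a primitive root.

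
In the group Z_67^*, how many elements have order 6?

φ(67) = 67 − 1 = 66 = 2 · 3 · 11.
In a cyclic group of order 66, there are φ(d) elements of order d for each divisor d of 66, and zero for non-divisors.
6 = 2 · 3 divides 66, and φ(6) = 2.

2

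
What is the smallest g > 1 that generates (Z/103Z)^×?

5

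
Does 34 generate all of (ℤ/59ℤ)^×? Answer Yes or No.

φ(59) = 59 − 1 = 58 = 2 · 29.
Test 34^(58/q) mod 59 for each prime factor q of 58:
34^29 ≡ 58 (mod 59)  [q = 2: ≢ 1 ✓]
34^2 ≡ 35 (mod 59)  [q = 29: ≢ 1 ✓]
Every test exponent gives a nontrivial residue, hence 34 generates the full group.

Yes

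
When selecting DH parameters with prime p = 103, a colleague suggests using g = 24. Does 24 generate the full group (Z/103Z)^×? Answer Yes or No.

φ(103) = 103 − 1 = 102 = 2 · 3 · 17.
24 is a primitive root mod 103 iff 24^(φ(103)/q) ≢ 1 for every prime q | φ(103), i.e. q ∈ {2, 3, 17}.
24^51 ≡ 102 (mod 103)  [q = 2: ≢ 1 ✓]
24^34 ≡ 1 (mod 103)  [q = 3: ≡ 1 ✗]
24^6 ≡ 72 (mod 103)  [q = 17: ≢ 1 ✓]
24^34 ≡ 1 shows ord(24) | 34, strictly less than φ(103); not a primitive root.

No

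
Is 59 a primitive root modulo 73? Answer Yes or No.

φ(73) = 73 − 1 = 72 = 2^3 · 3^2.
Test 59^(72/q) mod 73 for each prime factor q of 72:
59^36 ≡ 72 (mod 73)  [q = 2: ≢ 1 ✓]
59^24 ≡ 64 (mod 73)  [q = 3: ≢ 1 ✓]
All checks pass, so 59 has order 72 and is a primitive root modulo 73.

Yes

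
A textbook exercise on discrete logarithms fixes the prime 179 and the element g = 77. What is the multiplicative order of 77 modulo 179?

The order of 77 must divide φ(179) = 179 − 1 = 178 = 2 · 89.
Divisors of 178: 1, 2, 89, 178.
Test each divisor d:
77^1 ≡ 77
77^2 ≡ 22
77^89 ≡ 1
Hence ord(77) = 89.

89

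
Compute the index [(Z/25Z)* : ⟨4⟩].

2

ord(4) | φ(25) = φ(5^2) = 5·(5−1) = 20 = 2^2 · 5.
Divisors of 20: 1, 2, 4, 5, 10, 20.
Test each divisor d:
4^1 ≡ 4
4^2 ≡ 16
4^4 ≡ 6
4^5 ≡ 24
4^10 ≡ 1
Thus |⟨4⟩| = ord(4) = 10.
The index is φ(25) / ord(4) = 20 / 10 = 2.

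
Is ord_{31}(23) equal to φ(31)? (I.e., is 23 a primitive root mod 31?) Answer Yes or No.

No

φ(31) = 31 − 1 = 30 = 2 · 3 · 5.
Test 23^(30/q) mod 31 for each prime factor q of 30:
23^15 ≡ 30 (mod 31)  [q = 2: ≢ 1 ✓]
23^10 ≡ 1 (mod 31)  [q = 3: ≡ 1 ✗]
23^6 ≡ 8 (mod 31)  [q = 5: ≢ 1 ✓]
The check at q = 3 fails, so 23 generates a proper subgroup.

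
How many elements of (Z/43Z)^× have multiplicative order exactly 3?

2

φ(43) = 43 − 1 = 42 = 2 · 3 · 7.
Since (Z/43Z)^× is cyclic of order 42, the number of elements of order d is φ(d) when d | 42 and 0 otherwise.
3 | 42, and φ(3) = 3 − 1 = 2.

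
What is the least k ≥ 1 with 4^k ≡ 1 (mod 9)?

3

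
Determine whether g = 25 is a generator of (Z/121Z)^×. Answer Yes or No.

φ(121) = φ(11^2) = 11·(11−1) = 110 = 2 · 5 · 11.
It suffices to check that the order of 25 is not a proper divisor of 110: compute 25^(110/q) for q ∈ {2, 5, 11}.
25^55 ≡ 1 (mod 121)  [q = 2: ≡ 1 ✗]
25^22 ≡ 9 (mod 121)  [q = 5: ≢ 1 ✓]
25^10 ≡ 34 (mod 121)  [q = 11: ≢ 1 ✓]
25^55 ≡ 1 shows ord(25) | 55, strictly less than φ(121); not a primitive root.

No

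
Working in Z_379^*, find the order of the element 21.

The order of 21 must divide φ(379) = 379 − 1 = 378 = 2 · 3^3 · 7.
Divisors of 378: 1, 2, 3, 6, 7, 9, 14, 18, 21, 27, 42, 54, 63, 126, 189, 378.
Compute 21^d (mod 379) for the divisors d until we hit 1:
21^1 ≡ 21
21^2 ≡ 62
21^3 ≡ 165
21^6 ≡ 316
21^7 ≡ 193
21^9 ≡ 217
21^14 ≡ 107
21^18 ≡ 93
21^21 ≡ 185
21^27 ≡ 94
21^42 ≡ 115
21^54 ≡ 119
21^63 ≡ 51
21^126 ≡ 327
21^189 ≡ 1
So ord_379(21) = 189.

189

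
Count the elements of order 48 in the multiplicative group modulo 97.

16

φ(97) = 97 − 1 = 96 = 2^5 · 3.
(Z/97Z)^× is cyclic (|G| = 96); a cyclic group of order m has exactly φ(d) elements of each order d | m, and none otherwise.
48 = 2^4 · 3 divides 96, and φ(48) = 16.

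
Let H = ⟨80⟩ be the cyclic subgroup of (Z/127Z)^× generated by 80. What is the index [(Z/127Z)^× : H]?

3

The order of 80 must divide φ(127) = 127 − 1 = 126 = 2 · 3^2 · 7.
Divisors of 126: 1, 2, 3, 6, 7, 9, 14, 18, 21, 42, 63, 126.
Check 80^d mod 127 for each divisor in increasing order:
80^1 ≡ 80 (mod 127)
80^2 ≡ 50 (mod 127)
80^3 ≡ 63 (mod 127)
80^6 ≡ 32 (mod 127)
80^7 ≡ 20 (mod 127)
80^9 ≡ 111 (mod 127)
80^14 ≡ 19 (mod 127)
80^18 ≡ 2 (mod 127)
80^21 ≡ 126 (mod 127)
80^42 ≡ 1 (mod 127) ✓
Thus |⟨80⟩| = ord(80) = 42.
Index = |(Z/127Z)^×| / |⟨80⟩| = 126 / 42 = 3.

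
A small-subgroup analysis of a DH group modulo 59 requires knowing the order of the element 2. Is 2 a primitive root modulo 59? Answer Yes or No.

Yes

φ(59) = 59 − 1 = 58 = 2 · 29.
It suffices to check that the order of 2 is not a proper divisor of 58: compute 2^(58/q) for q ∈ {2, 29}.
2^29 ≡ 58 (mod 59)  [q = 2: ≢ 1 ✓]
2^2 ≡ 4 (mod 59)  [q = 29: ≢ 1 ✓]
Every test exponent gives a nontrivial residue, hence 2 generates the full group.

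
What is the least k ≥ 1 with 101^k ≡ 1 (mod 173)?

172

ord(101) | φ(173) = 173 − 1 = 172 = 2^2 · 43.
Divisors of 172: 1, 2, 4, 43, 86, 172.
Test each divisor d:
101^1 ≡ 101
101^2 ≡ 167
101^4 ≡ 36
101^43 ≡ 93
101^86 ≡ 172
101^172 ≡ 1
Therefore the multiplicative order of 101 modulo 173 is 172.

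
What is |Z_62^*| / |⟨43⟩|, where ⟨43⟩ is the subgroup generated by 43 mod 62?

1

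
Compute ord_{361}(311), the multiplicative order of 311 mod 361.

57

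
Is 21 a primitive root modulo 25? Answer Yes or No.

φ(25) = φ(5^2) = 5·(5−1) = 20 = 2^2 · 5.
21 is a primitive root mod 25 iff 21^(φ(25)/q) ≢ 1 for every prime q | φ(25), i.e. q ∈ {2, 5}.
21^10 ≡ 1 (mod 25)  [q = 2: ≡ 1 ✗]
21^4 ≡ 6 (mod 25)  [q = 5: ≢ 1 ✓]
Since 21^10 ≡ 1, the order of 21 divides 10 < 20, so 21 is not a primitive root.

No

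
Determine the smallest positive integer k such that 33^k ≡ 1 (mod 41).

20

ord(33) | φ(41) = 41 − 1 = 40 = 2^3 · 5.
Divisors of 40: 1, 2, 4, 5, 8, 10, 20, 40.
Test each divisor d:
33^1 ≡ 33
33^2 ≡ 23
33^4 ≡ 37
33^5 ≡ 32
33^8 ≡ 16
33^10 ≡ 40
33^20 ≡ 1
The smallest such exponent is 20, so the order of 33 is 20.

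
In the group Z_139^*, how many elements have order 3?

2

φ(139) = 139 − 1 = 138 = 2 · 3 · 23.
In a cyclic group of order 138, there are φ(d) elements of order d for each divisor d of 138, and zero for non-divisors.
3 | 138, and φ(3) = 3 − 1 = 2.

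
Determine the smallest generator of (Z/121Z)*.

φ(121) = φ(11^2) = 11·(11−1) = 110 = 2 · 5 · 11.
g is a primitive root iff g^(110/q) ≢ 1 (mod 121) for each prime q ∈ {2, 5, 11}.
g = 2: 2^55 ≡ 120; 2^22 ≡ 81; 2^10 ≡ 56 — none is 1, so 2 is a primitive root.
So 2 is the smallest generator of (Z/121Z)^×.

2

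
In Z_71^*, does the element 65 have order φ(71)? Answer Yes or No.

Yes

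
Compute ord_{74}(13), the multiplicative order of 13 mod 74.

Since 13 ∈ (Z/74Z)^×, its order divides φ(74) = φ(2)·φ(37) = 1·36 = 36 = 2^2 · 3^2.
Divisors of 36: 1, 2, 3, 4, 6, 9, 12, 18, 36.
Test each divisor d:
13^1 ≡ 13 (mod 74)
13^2 ≡ 21 (mod 74)
13^3 ≡ 51 (mod 74)
13^4 ≡ 71 (mod 74)
13^6 ≡ 11 (mod 74)
13^9 ≡ 43 (mod 74)
13^12 ≡ 47 (mod 74)
13^18 ≡ 73 (mod 74)
13^36 ≡ 1 (mod 74) ✓
So ord_74(13) = 36.

36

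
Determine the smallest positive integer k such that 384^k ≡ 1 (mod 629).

By Lagrange's theorem, ord_629(384) divides φ(629) = φ(17·37) = (17−1)·(37−1) = 16·36 = 576 = 2^6 · 3^2.
Divisors of 576: 1, 2, 3, 4, 6, 8, 9, 12, 16, 18, 24, 32, 36, 48, 64, 72, 96, 144, 192, 288, 576.
Test each divisor d:
384^1 ≡ 384 (mod 629)
384^2 ≡ 270 (mod 629)
384^3 ≡ 524 (mod 629)
384^4 ≡ 565 (mod 629)
384^6 ≡ 332 (mod 629)
384^8 ≡ 322 (mod 629)
384^9 ≡ 364 (mod 629)
384^12 ≡ 149 (mod 629)
384^16 ≡ 528 (mod 629)
384^18 ≡ 406 (mod 629)
384^24 ≡ 186 (mod 629)
384^32 ≡ 137 (mod 629)
384^36 ≡ 38 (mod 629)
384^48 ≡ 1 (mod 629) ✓
Therefore the multiplicative order of 384 modulo 629 is 48.

48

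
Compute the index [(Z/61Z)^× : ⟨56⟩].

4

ord(56) | φ(61) = 61 − 1 = 60 = 2^2 · 3 · 5.
Divisors of 60: 1, 2, 3, 4, 5, 6, 10, 12, 15, 20, 30, 60.
Evaluate successive powers at the divisors of 60:
56^1 ≡ 56 (mod 61)
56^2 ≡ 25 (mod 61)
56^3 ≡ 58 (mod 61)
56^4 ≡ 15 (mod 61)
56^5 ≡ 47 (mod 61)
56^6 ≡ 9 (mod 61)
56^10 ≡ 13 (mod 61)
56^12 ≡ 20 (mod 61)
56^15 ≡ 1 (mod 61) ✓
Thus |⟨56⟩| = ord(56) = 15.
Index = |(Z/61Z)^×| / |⟨56⟩| = 60 / 15 = 4.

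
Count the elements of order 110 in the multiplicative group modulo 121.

φ(121) = φ(11^2) = 11·(11−1) = 110 = 2 · 5 · 11.
In a cyclic group of order 110, there are φ(d) elements of order d for each divisor d of 110, and zero for non-divisors.
110 = 2 · 5 · 11 divides 110, and φ(110) = 40.

40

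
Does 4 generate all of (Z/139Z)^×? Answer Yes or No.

No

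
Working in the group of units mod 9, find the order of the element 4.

3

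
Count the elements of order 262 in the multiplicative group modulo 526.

130

φ(526) = φ(2)·φ(263) = 1·262 = 262 = 2 · 131.
Since (Z/526Z)^× is cyclic of order 262, the number of elements of order d is φ(d) when d | 262 and 0 otherwise.
262 = 2 · 131 divides 262, and φ(262) = 130.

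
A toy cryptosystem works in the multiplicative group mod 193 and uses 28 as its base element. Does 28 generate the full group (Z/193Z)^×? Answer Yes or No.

No

φ(193) = 193 − 1 = 192 = 2^6 · 3.
28 is a primitive root mod 193 iff 28^(φ(193)/q) ≢ 1 for every prime q | φ(193), i.e. q ∈ {2, 3}.
28^96 ≡ 1 (mod 193)  [q = 2: ≡ 1 ✗]
28^64 ≡ 84 (mod 193)  [q = 3: ≢ 1 ✓]
28^96 ≡ 1 shows ord(28) | 96, strictly less than φ(193); not a primitive root.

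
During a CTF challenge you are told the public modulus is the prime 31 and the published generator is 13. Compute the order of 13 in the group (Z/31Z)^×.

30

By Lagrange's theorem, ord_31(13) divides φ(31) = 31 − 1 = 30 = 2 · 3 · 5.
Divisors of 30: 1, 2, 3, 5, 6, 10, 15, 30.
Check 13^d mod 31 for each divisor in increasing order:
13^1 ≡ 13
13^2 ≡ 14
13^3 ≡ 27
13^5 ≡ 6
13^6 ≡ 16
13^10 ≡ 5
13^15 ≡ 30
13^30 ≡ 1
Hence ord(13) = 30.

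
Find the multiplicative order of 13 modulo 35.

By Lagrange's theorem, ord_35(13) divides φ(35) = φ(5·7) = (5−1)·(7−1) = 4·6 = 24 = 2^3 · 3.
Divisors of 24: 1, 2, 3, 4, 6, 8, 12, 24.
Compute 13^d (mod 35) for the divisors d until we hit 1:
13^1 ≡ 13 (mod 35)
13^2 ≡ 29 (mod 35)
13^3 ≡ 27 (mod 35)
13^4 ≡ 1 (mod 35) ✓
So ord_35(13) = 4.

4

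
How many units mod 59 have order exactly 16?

0

φ(59) = 59 − 1 = 58 = 2 · 29.
(Z/59Z)^× is cyclic (|G| = 58); a cyclic group of order m has exactly φ(d) elements of each order d | m, and none otherwise.
16 does not divide 58, so no element of (Z/59Z)^× has order 16.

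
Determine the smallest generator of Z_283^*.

3

φ(283) = 283 − 1 = 282 = 2 · 3 · 47.
g is a primitive root iff g^(282/q) ≢ 1 (mod 283) for each prime q ∈ {2, 3, 47}.
g = 2: 2^141 ≡ 282; 2^94 ≡ 1 — hits 1, so not a primitive root.
g = 3: 3^141 ≡ 282; 3^94 ≡ 238; 3^6 ≡ 163 — none is 1, so 3 is a primitive root.
Hence the least primitive root of 283 is 3.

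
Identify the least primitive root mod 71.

7

φ(71) = 71 − 1 = 70 = 2 · 5 · 7.
Test candidates g = 2, 3, … against the prime factors q ∈ {2, 5, 7} of φ(71): g is a generator iff g^(70/q) ≢ 1 for every such q.
g = 2: 2^35 ≡ 1 — hits 1, so not a primitive root.
g = 3: 3^35 ≡ 1 — hits 1, so not a primitive root.
g = 4: 4^35 ≡ 1 — hits 1, so not a primitive root.
g = 5: 5^35 ≡ 1 — hits 1, so not a primitive root.
g = 6: 6^35 ≡ 1 — hits 1, so not a primitive root.
g = 7: 7^35 ≡ 70; 7^14 ≡ 54; 7^10 ≡ 45 — none is 1, so 7 is a primitive root.
So 7 is the smallest generator of (Z/71Z)^×.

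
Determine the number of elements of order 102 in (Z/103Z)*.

φ(103) = 103 − 1 = 102 = 2 · 3 · 17.
Since (Z/103Z)^× is cyclic of order 102, the number of elements of order d is φ(d) when d | 102 and 0 otherwise.
102 = 2 · 3 · 17 divides 102, and φ(102) = 32.

32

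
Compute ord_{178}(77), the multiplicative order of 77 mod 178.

8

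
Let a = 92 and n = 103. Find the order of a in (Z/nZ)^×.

51

The order of 92 must divide φ(103) = 103 − 1 = 102 = 2 · 3 · 17.
Divisors of 102: 1, 2, 3, 6, 17, 34, 51, 102.
Evaluate successive powers at the divisors of 102:
92^1 ≡ 92 (mod 103)
92^2 ≡ 18 (mod 103)
92^3 ≡ 8 (mod 103)
92^6 ≡ 64 (mod 103)
92^17 ≡ 46 (mod 103)
92^34 ≡ 56 (mod 103)
92^51 ≡ 1 (mod 103) ✓
Therefore the multiplicative order of 92 modulo 103 is 51.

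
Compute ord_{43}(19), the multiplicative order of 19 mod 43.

ord(19) | φ(43) = 43 − 1 = 42 = 2 · 3 · 7.
Divisors of 42: 1, 2, 3, 6, 7, 14, 21, 42.
Check 19^d mod 43 for each divisor in increasing order:
19^1 ≡ 19 (mod 43)
19^2 ≡ 17 (mod 43)
19^3 ≡ 22 (mod 43)
19^6 ≡ 11 (mod 43)
19^7 ≡ 37 (mod 43)
19^14 ≡ 36 (mod 43)
19^21 ≡ 42 (mod 43)
19^42 ≡ 1 (mod 43) ✓
Hence ord(19) = 42.

42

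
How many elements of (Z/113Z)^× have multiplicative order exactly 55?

0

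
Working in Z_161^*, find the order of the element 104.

Since 104 ∈ (Z/161Z)^×, its order divides φ(161) = φ(7·23) = (7−1)·(23−1) = 6·22 = 132 = 2^2 · 3 · 11.
Divisors of 132: 1, 2, 3, 4, 6, 11, 12, 22, 33, 44, 66, 132.
Evaluate successive powers at the divisors of 132:
104^1 ≡ 104 (mod 161)
104^2 ≡ 29 (mod 161)
104^3 ≡ 118 (mod 161)
104^4 ≡ 36 (mod 161)
104^6 ≡ 78 (mod 161)
104^11 ≡ 139 (mod 161)
104^12 ≡ 127 (mod 161)
104^22 ≡ 1 (mod 161) ✓
Therefore the multiplicative order of 104 modulo 161 is 22.

22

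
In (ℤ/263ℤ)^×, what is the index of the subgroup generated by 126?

The order of 126 must divide φ(263) = 263 − 1 = 262 = 2 · 131.
Divisors of 262: 1, 2, 131, 262.
Check 126^d mod 263 for each divisor in increasing order:
126^1 ≡ 126 (mod 263)
126^2 ≡ 96 (mod 263)
126^131 ≡ 262 (mod 263)
126^262 ≡ 1 (mod 263) ✓
So ord_263(126) = 262, hence |⟨126⟩| = 262.
[(Z/263Z)^× : ⟨126⟩] = 262/262 = 1.

1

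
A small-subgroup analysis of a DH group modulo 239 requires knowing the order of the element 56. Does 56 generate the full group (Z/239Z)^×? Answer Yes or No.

φ(239) = 239 − 1 = 238 = 2 · 7 · 17.
An element g generates (Z/239Z)^× iff g^(238/q) ≢ 1 (mod 239) for each prime q ∈ {2, 7, 17}.
56^119 ≡ 238 (mod 239)  [q = 2: ≢ 1 ✓]
56^34 ≡ 201 (mod 239)  [q = 7: ≢ 1 ✓]
56^14 ≡ 163 (mod 239)  [q = 17: ≢ 1 ✓]
None equal 1, so ord_239(56) = 238: 56 is a primitive root.

Yes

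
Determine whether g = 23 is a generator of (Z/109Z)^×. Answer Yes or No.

φ(109) = 109 − 1 = 108 = 2^2 · 3^3.
An element g generates (Z/109Z)^× iff g^(108/q) ≢ 1 (mod 109) for each prime q ∈ {2, 3}.
23^54 ≡ 108 (mod 109)  [q = 2: ≢ 1 ✓]
23^36 ≡ 1 (mod 109)  [q = 3: ≡ 1 ✗]
The check at q = 3 fails, so 23 generates a proper subgroup.

No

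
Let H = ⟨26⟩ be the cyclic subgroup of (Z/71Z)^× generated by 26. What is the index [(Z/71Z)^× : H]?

5

By Lagrange's theorem, ord_71(26) divides φ(71) = 71 − 1 = 70 = 2 · 5 · 7.
Divisors of 70: 1, 2, 5, 7, 10, 14, 35, 70.
Evaluate successive powers at the divisors of 70:
26^1 ≡ 26 (mod 71)
26^2 ≡ 37 (mod 71)
26^5 ≡ 23 (mod 71)
26^7 ≡ 70 (mod 71)
26^10 ≡ 32 (mod 71)
26^14 ≡ 1 (mod 71) ✓
So ord_71(26) = 14, hence |⟨26⟩| = 14.
The index is φ(71) / ord(26) = 70 / 14 = 5.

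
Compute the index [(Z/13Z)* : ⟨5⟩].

3

Since 5 ∈ (Z/13Z)^×, its order divides φ(13) = 13 − 1 = 12 = 2^2 · 3.
Divisors of 12: 1, 2, 3, 4, 6, 12.
Evaluate successive powers at the divisors of 12:
5^1 ≡ 5 (mod 13)
5^2 ≡ 12 (mod 13)
5^3 ≡ 8 (mod 13)
5^4 ≡ 1 (mod 13) ✓
Thus |⟨5⟩| = ord(5) = 4.
[(Z/13Z)^× : ⟨5⟩] = 12/4 = 3.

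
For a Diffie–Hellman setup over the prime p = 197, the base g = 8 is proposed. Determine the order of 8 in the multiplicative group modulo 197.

196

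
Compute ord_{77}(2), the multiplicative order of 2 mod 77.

By Lagrange's theorem, ord_77(2) divides φ(77) = φ(7·11) = (7−1)·(11−1) = 6·10 = 60 = 2^2 · 3 · 5.
Divisors of 60: 1, 2, 3, 4, 5, 6, 10, 12, 15, 20, 30, 60.
Compute 2^d (mod 77) for the divisors d until we hit 1:
2^1 ≡ 2
2^2 ≡ 4
2^3 ≡ 8
2^4 ≡ 16
2^5 ≡ 32
2^6 ≡ 64
2^10 ≡ 23
2^12 ≡ 15
2^15 ≡ 43
2^20 ≡ 67
2^30 ≡ 1
So ord_77(2) = 30.

30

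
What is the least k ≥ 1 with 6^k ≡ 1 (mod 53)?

26

By Lagrange's theorem, ord_53(6) divides φ(53) = 53 − 1 = 52 = 2^2 · 13.
Divisors of 52: 1, 2, 4, 13, 26, 52.
Check 6^d mod 53 for each divisor in increasing order:
6^1 ≡ 6 (mod 53)
6^2 ≡ 36 (mod 53)
6^4 ≡ 24 (mod 53)
6^13 ≡ 52 (mod 53)
6^26 ≡ 1 (mod 53) ✓
Hence ord(6) = 26.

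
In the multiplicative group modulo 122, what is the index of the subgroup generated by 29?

5

The order of 29 must divide φ(122) = φ(2)·φ(61) = 1·60 = 60 = 2^2 · 3 · 5.
Divisors of 60: 1, 2, 3, 4, 5, 6, 10, 12, 15, 20, 30, 60.
Test each divisor d:
29^1 ≡ 29 (mod 122)
29^2 ≡ 109 (mod 122)
29^3 ≡ 111 (mod 122)
29^4 ≡ 47 (mod 122)
29^5 ≡ 21 (mod 122)
29^6 ≡ 121 (mod 122)
29^10 ≡ 75 (mod 122)
29^12 ≡ 1 (mod 122) ✓
The order of 29 is 12, so the subgroup it generates has 12 elements.
[(Z/122Z)^× : ⟨29⟩] = 60/12 = 5.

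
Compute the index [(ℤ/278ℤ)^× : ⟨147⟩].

3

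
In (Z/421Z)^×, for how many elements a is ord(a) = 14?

6

φ(421) = 421 − 1 = 420 = 2^2 · 3 · 5 · 7.
Since (Z/421Z)^× is cyclic of order 420, the number of elements of order d is φ(d) when d | 420 and 0 otherwise.
14 = 2 · 7 divides 420, and φ(14) = 6.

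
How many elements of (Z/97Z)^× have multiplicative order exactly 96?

φ(97) = 97 − 1 = 96 = 2^5 · 3.
In a cyclic group of order 96, there are φ(d) elements of order d for each divisor d of 96, and zero for non-divisors.
96 = 2^5 · 3 divides 96, and φ(96) = 32.

32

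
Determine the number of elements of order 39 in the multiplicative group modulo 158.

φ(158) = φ(2)·φ(79) = 1·78 = 78 = 2 · 3 · 13.
In a cyclic group of order 78, there are φ(d) elements of order d for each divisor d of 78, and zero for non-divisors.
39 = 3 · 13 divides 78, and φ(39) = 24.

24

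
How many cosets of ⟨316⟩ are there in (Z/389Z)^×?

ord(316) | φ(389) = 389 − 1 = 388 = 2^2 · 97.
Divisors of 388: 1, 2, 4, 97, 194, 388.
Compute 316^d (mod 389) for the divisors d until we hit 1:
316^1 ≡ 316
316^2 ≡ 272
316^4 ≡ 74
316^97 ≡ 388
316^194 ≡ 1
So ord_389(316) = 194, hence |⟨316⟩| = 194.
The index is φ(389) / ord(316) = 388 / 194 = 2.

2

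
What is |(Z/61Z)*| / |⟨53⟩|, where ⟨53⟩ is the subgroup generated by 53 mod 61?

The order of 53 must divide φ(61) = 61 − 1 = 60 = 2^2 · 3 · 5.
Divisors of 60: 1, 2, 3, 4, 5, 6, 10, 12, 15, 20, 30, 60.
Test each divisor d:
53^1 ≡ 53 (mod 61)
53^2 ≡ 3 (mod 61)
53^3 ≡ 37 (mod 61)
53^4 ≡ 9 (mod 61)
53^5 ≡ 50 (mod 61)
53^6 ≡ 27 (mod 61)
53^10 ≡ 60 (mod 61)
53^12 ≡ 58 (mod 61)
53^15 ≡ 11 (mod 61)
53^20 ≡ 1 (mod 61) ✓
So ord_61(53) = 20, hence |⟨53⟩| = 20.
Index = |(Z/61Z)^×| / |⟨53⟩| = 60 / 20 = 3.

3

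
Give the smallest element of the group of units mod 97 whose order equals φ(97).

φ(97) = 97 − 1 = 96 = 2^5 · 3.
g is a primitive root iff g^(96/q) ≢ 1 (mod 97) for each prime q ∈ {2, 3}.
g = 2: 2^48 ≡ 1 — hits 1, so not a primitive root.
g = 3: 3^48 ≡ 1 — hits 1, so not a primitive root.
g = 4: 4^48 ≡ 1 — hits 1, so not a primitive root.
g = 5: 5^48 ≡ 96; 5^32 ≡ 35 — none is 1, so 5 is a primitive root.
The smallest primitive root modulo 97 is 5.

5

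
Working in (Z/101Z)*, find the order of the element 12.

The order of 12 must divide φ(101) = 101 − 1 = 100 = 2^2 · 5^2.
Divisors of 100: 1, 2, 4, 5, 10, 20, 25, 50, 100.
Check 12^d mod 101 for each divisor in increasing order:
12^1 ≡ 12
12^2 ≡ 43
12^4 ≡ 31
12^5 ≡ 69
12^10 ≡ 14
12^20 ≡ 95
12^25 ≡ 91
12^50 ≡ 100
12^100 ≡ 1
So ord_101(12) = 100.

100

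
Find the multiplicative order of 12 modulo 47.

23

ord(12) | φ(47) = 47 − 1 = 46 = 2 · 23.
Divisors of 46: 1, 2, 23, 46.
Compute 12^d (mod 47) for the divisors d until we hit 1:
12^1 ≡ 12 (mod 47)
12^2 ≡ 3 (mod 47)
12^23 ≡ 1 (mod 47) ✓
The smallest such exponent is 23, so the order of 12 is 23.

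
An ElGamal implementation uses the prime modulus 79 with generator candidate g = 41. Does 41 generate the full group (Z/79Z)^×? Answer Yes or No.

No

φ(79) = 79 − 1 = 78 = 2 · 3 · 13.
It suffices to check that the order of 41 is not a proper divisor of 78: compute 41^(78/q) for q ∈ {2, 3, 13}.
41^39 ≡ 78 (mod 79)  [q = 2: ≢ 1 ✓]
41^26 ≡ 1 (mod 79)  [q = 3: ≡ 1 ✗]
41^6 ≡ 62 (mod 79)  [q = 13: ≢ 1 ✓]
The check at q = 3 fails, so 41 generates a proper subgroup.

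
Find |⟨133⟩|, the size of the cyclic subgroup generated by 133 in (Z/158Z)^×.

78

By Lagrange's theorem, ord_158(133) divides φ(158) = φ(2)·φ(79) = 1·78 = 78 = 2 · 3 · 13.
Divisors of 78: 1, 2, 3, 6, 13, 26, 39, 78.
Check 133^d mod 158 for each divisor in increasing order:
133^1 ≡ 133
133^2 ≡ 151
133^3 ≡ 17
133^6 ≡ 131
133^13 ≡ 103
133^26 ≡ 23
133^39 ≡ 157
133^78 ≡ 1
Therefore the multiplicative order of 133 modulo 158 is 78.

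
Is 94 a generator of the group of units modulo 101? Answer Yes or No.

φ(101) = 101 − 1 = 100 = 2^2 · 5^2.
Test 94^(100/q) mod 101 for each prime factor q of 100:
94^50 ≡ 100 (mod 101)  [q = 2: ≢ 1 ✓]
94^20 ≡ 84 (mod 101)  [q = 5: ≢ 1 ✓]
All checks pass, so 94 has order 100 and is a primitive root modulo 101.

Yes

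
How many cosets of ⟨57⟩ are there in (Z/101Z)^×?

5

Since 57 ∈ (Z/101Z)^×, its order divides φ(101) = 101 − 1 = 100 = 2^2 · 5^2.
Divisors of 100: 1, 2, 4, 5, 10, 20, 25, 50, 100.
Compute 57^d (mod 101) for the divisors d until we hit 1:
57^1 ≡ 57 (mod 101)
57^2 ≡ 17 (mod 101)
57^4 ≡ 87 (mod 101)
57^5 ≡ 10 (mod 101)
57^10 ≡ 100 (mod 101)
57^20 ≡ 1 (mod 101) ✓
So ord_101(57) = 20, hence |⟨57⟩| = 20.
[(Z/101Z)^× : ⟨57⟩] = 100/20 = 5.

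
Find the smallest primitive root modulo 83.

2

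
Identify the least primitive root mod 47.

5

φ(47) = 47 − 1 = 46 = 2 · 23.
Test candidates g = 2, 3, … against the prime factors q ∈ {2, 23} of φ(47): g is a generator iff g^(46/q) ≢ 1 for every such q.
g = 2: 2^23 ≡ 1 — hits 1, so not a primitive root.
g = 3: 3^23 ≡ 1 — hits 1, so not a primitive root.
g = 4: 4^23 ≡ 1 — hits 1, so not a primitive root.
g = 5: 5^23 ≡ 46; 5^2 ≡ 25 — none is 1, so 5 is a primitive root.
So 5 is the smallest generator of (Z/47Z)^×.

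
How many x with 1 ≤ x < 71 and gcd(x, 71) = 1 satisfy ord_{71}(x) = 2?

φ(71) = 71 − 1 = 70 = 2 · 5 · 7.
(Z/71Z)^× is cyclic (|G| = 70); a cyclic group of order m has exactly φ(d) elements of each order d | m, and none otherwise.
2 | 70, and φ(2) = 2 − 1 = 1.

1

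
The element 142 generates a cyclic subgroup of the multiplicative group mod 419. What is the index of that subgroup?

By Lagrange's theorem, ord_419(142) divides φ(419) = 419 − 1 = 418 = 2 · 11 · 19.
Divisors of 418: 1, 2, 11, 19, 22, 38, 209, 418.
Compute 142^d (mod 419) for the divisors d until we hit 1:
142^1 ≡ 142 (mod 419)
142^2 ≡ 52 (mod 419)
142^11 ≡ 47 (mod 419)
142^19 ≡ 169 (mod 419)
142^22 ≡ 114 (mod 419)
142^38 ≡ 69 (mod 419)
142^209 ≡ 1 (mod 419) ✓
Thus |⟨142⟩| = ord(142) = 209.
[(Z/419Z)^× : ⟨142⟩] = 418/209 = 2.

2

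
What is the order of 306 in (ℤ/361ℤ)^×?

342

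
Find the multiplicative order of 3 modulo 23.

11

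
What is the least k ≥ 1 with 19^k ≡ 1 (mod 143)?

Since 19 ∈ (Z/143Z)^×, its order divides φ(143) = φ(11·13) = (11−1)·(13−1) = 10·12 = 120 = 2^3 · 3 · 5.
Divisors of 120: 1, 2, 3, 4, 5, 6, 8, 10, 12, 15, 20, 24, 30, 40, 60, 120.
Test each divisor d:
19^1 ≡ 19 (mod 143)
19^2 ≡ 75 (mod 143)
19^3 ≡ 138 (mod 143)
19^4 ≡ 48 (mod 143)
19^5 ≡ 54 (mod 143)
19^6 ≡ 25 (mod 143)
19^8 ≡ 16 (mod 143)
19^10 ≡ 56 (mod 143)
19^12 ≡ 53 (mod 143)
19^15 ≡ 21 (mod 143)
19^20 ≡ 133 (mod 143)
19^24 ≡ 92 (mod 143)
19^30 ≡ 12 (mod 143)
19^40 ≡ 100 (mod 143)
19^60 ≡ 1 (mod 143) ✓
Hence ord(19) = 60.

60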